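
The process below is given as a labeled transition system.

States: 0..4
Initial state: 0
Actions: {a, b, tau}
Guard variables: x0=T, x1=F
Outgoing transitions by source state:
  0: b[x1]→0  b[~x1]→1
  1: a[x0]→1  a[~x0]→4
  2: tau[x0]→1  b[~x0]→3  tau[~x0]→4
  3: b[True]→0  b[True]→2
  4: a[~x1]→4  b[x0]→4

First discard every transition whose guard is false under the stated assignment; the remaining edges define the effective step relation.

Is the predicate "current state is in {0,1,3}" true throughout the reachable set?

Inv-set: {0,1,3}
Reachable = {0,1}
  0: safe
  1: safe

Answer: INVARIANT HOLDS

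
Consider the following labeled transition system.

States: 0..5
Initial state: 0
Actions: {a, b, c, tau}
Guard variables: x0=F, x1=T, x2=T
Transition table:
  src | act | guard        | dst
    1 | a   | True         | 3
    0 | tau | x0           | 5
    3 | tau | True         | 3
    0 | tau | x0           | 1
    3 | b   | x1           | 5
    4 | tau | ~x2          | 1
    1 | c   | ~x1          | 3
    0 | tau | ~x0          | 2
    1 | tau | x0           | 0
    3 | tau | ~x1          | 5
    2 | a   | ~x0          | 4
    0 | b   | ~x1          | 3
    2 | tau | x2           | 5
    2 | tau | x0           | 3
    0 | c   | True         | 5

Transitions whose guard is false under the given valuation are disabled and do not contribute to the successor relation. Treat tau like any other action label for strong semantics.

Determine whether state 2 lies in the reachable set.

Answer: REACHABLE

Trace:
After dropping false guards: 7 live edges.
depth 0: {0}
depth 1: {2,5}  cumulative {0,2,5}
depth 2: {4}  cumulative {0,2,4,5}
Reach set: {0,2,4,5}
trace reaching 2: tau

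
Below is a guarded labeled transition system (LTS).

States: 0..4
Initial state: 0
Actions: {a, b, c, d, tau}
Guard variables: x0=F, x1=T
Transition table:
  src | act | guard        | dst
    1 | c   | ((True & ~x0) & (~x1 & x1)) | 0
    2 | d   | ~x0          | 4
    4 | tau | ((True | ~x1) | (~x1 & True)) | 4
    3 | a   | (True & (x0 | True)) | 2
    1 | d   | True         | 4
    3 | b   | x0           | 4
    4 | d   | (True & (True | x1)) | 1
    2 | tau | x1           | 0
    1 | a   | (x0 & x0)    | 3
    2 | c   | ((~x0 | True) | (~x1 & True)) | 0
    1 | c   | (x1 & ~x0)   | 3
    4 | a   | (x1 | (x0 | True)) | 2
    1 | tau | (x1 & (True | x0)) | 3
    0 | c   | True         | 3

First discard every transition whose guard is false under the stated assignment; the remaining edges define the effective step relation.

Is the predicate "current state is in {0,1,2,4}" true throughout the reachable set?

Answer: INVARIANT VIOLATED at state 3

Working:
Safe = {0,1,2,4}
R = {0,1,2,3,4}
  0: ✓
  1: ✓
  2: ✓
  3: VIOLATES
  4: ✓
counterexample path to 3: c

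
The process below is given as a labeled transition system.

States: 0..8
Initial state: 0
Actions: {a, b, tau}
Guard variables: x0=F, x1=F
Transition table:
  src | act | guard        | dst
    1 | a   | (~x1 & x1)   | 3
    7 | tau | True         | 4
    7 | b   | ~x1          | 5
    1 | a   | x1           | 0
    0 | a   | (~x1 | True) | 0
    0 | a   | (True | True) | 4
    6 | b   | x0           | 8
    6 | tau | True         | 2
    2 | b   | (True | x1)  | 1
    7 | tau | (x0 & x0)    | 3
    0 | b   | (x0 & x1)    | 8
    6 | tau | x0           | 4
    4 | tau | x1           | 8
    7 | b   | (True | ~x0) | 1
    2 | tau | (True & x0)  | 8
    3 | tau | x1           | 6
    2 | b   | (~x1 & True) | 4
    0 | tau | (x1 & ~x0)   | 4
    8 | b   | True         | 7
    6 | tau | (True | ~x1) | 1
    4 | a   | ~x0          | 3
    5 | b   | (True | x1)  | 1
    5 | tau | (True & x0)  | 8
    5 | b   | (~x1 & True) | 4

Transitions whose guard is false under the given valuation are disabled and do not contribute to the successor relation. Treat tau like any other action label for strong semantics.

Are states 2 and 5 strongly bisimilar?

Answer: BISIMILAR

Working:
Bisimulation quotient by refinement:
  π0 = {{0,1,2,3,4,5,6,7,8}}
  π1 = {{0,4},{1,3},{2,5,8},{6},{7}}
  π2 = {{0},{1,3},{2,5},{4},{6},{7},{8}}
7 equivalence class(es) (converged in 3)
[2]={2,5}  [5]={2,5}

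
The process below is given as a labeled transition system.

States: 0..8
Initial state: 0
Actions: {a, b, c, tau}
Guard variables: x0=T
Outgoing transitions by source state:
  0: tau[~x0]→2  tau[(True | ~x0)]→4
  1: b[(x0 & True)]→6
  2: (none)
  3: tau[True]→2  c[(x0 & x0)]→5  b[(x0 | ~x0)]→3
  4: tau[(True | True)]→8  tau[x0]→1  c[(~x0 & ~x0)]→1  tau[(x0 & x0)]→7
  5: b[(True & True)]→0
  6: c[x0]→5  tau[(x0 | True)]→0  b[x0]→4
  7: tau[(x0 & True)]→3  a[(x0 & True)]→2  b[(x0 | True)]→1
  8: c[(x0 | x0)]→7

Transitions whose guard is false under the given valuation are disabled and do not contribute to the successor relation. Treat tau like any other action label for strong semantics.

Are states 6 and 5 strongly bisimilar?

Bisimulation quotient by refinement:
  π0 = {{0,1,2,3,4,5,6,7,8}}
  π1 = {{0,4},{1,5},{2},{3,6},{7},{8}}
  π2 = {{0},{1},{2},{3},{4},{5},{6},{7},{8}}
stable after 3 split(s): 9 block(s)
class of 6: {6}; class of 5: {5}

Answer: NOT BISIMILAR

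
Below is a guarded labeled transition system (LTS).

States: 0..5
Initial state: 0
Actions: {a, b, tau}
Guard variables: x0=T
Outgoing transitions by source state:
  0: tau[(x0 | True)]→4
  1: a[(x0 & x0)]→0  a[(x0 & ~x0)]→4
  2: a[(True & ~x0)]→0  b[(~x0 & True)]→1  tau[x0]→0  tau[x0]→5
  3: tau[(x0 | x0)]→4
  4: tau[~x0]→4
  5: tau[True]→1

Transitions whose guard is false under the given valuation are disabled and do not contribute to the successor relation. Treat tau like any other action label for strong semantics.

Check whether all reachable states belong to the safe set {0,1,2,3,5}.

Safe = {0,1,2,3,5}
Reachable = {0,4}
  0: ✓
  4: ✗ unsafe
reach 4 via tau — violates

Answer: INVARIANT VIOLATED at state 4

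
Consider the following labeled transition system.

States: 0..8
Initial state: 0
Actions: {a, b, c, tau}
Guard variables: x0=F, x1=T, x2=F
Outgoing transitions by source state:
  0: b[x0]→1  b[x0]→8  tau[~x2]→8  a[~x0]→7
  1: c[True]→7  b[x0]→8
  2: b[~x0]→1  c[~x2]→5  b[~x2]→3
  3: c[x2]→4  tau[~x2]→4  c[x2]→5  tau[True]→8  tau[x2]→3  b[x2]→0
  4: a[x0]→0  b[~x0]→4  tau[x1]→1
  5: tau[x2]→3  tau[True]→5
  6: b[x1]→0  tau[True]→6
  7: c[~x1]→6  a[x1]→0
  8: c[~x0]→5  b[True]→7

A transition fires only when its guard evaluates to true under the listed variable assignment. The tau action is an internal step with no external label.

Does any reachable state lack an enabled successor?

Reachable = {0,5,7,8}
  0: a→7  tau→8  [deg 2]
  5: tau→5  [deg 1]
  7: a→0  [deg 1]
  8: b→7  c→5  [deg 2]

Answer: DEADLOCK-FREE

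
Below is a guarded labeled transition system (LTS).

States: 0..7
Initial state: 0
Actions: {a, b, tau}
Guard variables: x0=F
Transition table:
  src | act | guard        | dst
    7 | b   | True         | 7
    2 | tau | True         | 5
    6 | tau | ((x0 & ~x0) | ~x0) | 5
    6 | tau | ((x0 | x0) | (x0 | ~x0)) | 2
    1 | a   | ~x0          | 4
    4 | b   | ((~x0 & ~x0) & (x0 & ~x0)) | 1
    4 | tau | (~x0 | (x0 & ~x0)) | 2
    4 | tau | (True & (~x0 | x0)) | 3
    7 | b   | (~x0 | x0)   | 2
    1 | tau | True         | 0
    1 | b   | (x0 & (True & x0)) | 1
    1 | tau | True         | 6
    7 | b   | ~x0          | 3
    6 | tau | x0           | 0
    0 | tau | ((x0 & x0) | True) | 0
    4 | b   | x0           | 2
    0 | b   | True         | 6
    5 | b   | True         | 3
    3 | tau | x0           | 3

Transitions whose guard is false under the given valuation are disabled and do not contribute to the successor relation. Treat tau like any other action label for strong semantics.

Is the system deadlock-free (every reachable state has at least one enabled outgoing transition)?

Reachable = {0,2,3,5,6}
  0: b→6  tau→0  [2 out]
  2: tau→5  [1 out]
  3: ∅  [STUCK]
  5: b→3  [1 out]
  6: tau→2  tau→5  [2 out]
trace reaching 3: b·tau·b

Answer: DEADLOCK at state 3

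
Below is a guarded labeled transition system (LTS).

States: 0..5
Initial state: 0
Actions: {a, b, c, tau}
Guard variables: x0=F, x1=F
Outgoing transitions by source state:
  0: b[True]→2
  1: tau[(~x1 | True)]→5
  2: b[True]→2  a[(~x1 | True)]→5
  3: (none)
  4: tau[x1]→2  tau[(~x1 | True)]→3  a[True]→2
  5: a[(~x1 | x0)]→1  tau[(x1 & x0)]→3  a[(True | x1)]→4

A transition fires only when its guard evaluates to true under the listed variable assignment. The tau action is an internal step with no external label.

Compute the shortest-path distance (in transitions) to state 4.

Breadth-first toward 4:
  depth 0: {0}
  depth 1: {2}
  depth 2: {5}
  depth 3: {1,4}
depth(4)=3, e.g. b·a·a

Answer: 3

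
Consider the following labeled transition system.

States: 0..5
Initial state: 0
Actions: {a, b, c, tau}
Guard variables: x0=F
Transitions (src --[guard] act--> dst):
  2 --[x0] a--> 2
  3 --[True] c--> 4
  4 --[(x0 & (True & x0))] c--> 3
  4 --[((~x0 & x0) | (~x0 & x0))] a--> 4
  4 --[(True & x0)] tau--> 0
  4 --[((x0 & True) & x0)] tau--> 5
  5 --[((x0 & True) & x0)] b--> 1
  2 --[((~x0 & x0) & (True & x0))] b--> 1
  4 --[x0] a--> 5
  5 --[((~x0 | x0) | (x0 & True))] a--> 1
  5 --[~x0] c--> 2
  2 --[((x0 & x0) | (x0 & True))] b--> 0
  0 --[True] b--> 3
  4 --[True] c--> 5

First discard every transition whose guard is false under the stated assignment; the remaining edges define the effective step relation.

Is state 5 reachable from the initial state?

Guard filter leaves 5 enabled edge(s).
depth 0: {0}
depth 1: {3}  cumulative {0,3}
depth 2: {4}  cumulative {0,3,4}
depth 3: {5}  cumulative {0,3,4,5}
depth 4: {1,2}  cumulative {0,1,2,3,4,5}
R = {0,1,2,3,4,5}
Path to 5: b·c·c

Answer: REACHABLE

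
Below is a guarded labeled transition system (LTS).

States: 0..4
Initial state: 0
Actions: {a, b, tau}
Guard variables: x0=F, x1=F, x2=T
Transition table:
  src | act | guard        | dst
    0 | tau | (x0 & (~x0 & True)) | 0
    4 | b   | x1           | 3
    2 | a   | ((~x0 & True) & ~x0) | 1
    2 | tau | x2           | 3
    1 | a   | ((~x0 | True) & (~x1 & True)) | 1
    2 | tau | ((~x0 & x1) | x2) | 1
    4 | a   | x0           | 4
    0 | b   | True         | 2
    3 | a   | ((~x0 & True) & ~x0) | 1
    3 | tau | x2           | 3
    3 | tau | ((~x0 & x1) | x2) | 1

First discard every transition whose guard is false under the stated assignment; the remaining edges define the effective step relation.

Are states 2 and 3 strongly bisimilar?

Compute ~ classes (split until stable):
  π0 = {{0,1,2,3,4}}
  π1 = {{0},{1},{2,3},{4}}
Fixed point at round 2; 4 class(es).
2∈{2,3}, 3∈{2,3}

Answer: BISIMILAR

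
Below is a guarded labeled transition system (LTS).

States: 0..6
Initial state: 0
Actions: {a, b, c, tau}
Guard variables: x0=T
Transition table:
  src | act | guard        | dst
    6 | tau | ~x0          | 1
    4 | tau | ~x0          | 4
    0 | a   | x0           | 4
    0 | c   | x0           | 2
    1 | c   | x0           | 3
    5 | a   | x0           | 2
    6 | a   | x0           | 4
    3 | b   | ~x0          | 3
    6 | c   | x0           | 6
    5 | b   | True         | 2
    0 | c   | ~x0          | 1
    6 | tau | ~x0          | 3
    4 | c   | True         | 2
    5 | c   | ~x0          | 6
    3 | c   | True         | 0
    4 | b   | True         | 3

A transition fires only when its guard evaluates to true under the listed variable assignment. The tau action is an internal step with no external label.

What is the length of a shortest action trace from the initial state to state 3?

BFS to 3:
  Layer 0: {0}
  Layer 1: {2,4}
  Layer 2: {3}
first hit 3 at d=2 via a·b

Answer: 2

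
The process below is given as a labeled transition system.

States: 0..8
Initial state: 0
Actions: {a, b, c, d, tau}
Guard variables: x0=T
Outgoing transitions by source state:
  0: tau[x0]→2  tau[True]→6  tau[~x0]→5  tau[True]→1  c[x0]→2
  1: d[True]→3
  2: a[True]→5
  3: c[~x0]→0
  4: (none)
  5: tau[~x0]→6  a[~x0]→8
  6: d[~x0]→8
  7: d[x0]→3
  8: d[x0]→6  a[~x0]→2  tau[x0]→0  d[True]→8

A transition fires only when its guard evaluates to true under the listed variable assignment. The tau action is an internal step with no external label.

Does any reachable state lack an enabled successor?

Reach set: {0,1,2,3,5,6}
  0: c→2  tau→1  tau→2  tau→6  [deg 4]
  1: d→3  [deg 1]
  2: a→5  [deg 1]
  3: ∅  [no exit]
  5: ∅  [no exit]
  6: ∅  [no exit]
Path to 3: tau·d

Answer: DEADLOCK at state 3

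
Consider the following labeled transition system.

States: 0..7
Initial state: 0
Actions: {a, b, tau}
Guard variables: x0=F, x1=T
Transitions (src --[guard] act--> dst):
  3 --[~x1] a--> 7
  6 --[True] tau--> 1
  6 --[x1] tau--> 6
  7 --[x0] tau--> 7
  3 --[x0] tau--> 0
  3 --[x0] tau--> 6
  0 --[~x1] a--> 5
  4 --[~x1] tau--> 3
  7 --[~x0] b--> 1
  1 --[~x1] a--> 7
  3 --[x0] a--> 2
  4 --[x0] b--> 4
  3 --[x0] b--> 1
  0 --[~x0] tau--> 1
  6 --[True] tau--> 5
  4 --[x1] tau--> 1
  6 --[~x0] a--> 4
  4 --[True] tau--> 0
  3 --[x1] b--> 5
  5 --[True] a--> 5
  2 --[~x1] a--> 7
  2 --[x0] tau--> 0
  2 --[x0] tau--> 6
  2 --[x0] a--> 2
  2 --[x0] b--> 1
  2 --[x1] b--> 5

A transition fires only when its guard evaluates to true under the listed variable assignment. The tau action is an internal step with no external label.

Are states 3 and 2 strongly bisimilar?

Answer: BISIMILAR

Trace:
Bisimulation quotient by refinement:
  P[0] = {{0,1,2,3,4,5,6,7}}
  P[1] = {{0,4},{1},{2,3,7},{5},{6}}
  P[2] = {{0},{1},{2,3},{4},{5},{6},{7}}
7 equivalence class(es) (converged in 3)
class of 3: {2,3}; class of 2: {2,3}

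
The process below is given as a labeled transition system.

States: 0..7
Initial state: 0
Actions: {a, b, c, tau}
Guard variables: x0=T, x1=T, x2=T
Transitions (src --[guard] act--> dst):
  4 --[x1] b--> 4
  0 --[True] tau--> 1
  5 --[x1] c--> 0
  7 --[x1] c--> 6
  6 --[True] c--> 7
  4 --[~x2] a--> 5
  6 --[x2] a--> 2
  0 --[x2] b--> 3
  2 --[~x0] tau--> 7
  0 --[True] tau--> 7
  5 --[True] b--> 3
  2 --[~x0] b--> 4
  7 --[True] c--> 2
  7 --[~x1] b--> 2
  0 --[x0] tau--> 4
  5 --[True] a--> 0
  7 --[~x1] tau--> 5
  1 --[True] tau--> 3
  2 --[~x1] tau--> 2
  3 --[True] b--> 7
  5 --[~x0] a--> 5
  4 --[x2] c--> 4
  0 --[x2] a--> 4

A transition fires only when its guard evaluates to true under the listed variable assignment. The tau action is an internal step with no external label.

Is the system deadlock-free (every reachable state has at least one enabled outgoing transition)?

Reach set: {0,1,2,3,4,6,7}
  0: a→4  b→3  tau→1  tau→4  tau→7  [5 out]
  1: tau→3  [1 out]
  2: ∅  [deadlock]
  3: b→7  [1 out]
  4: b→4  c→4  [2 out]
  6: a→2  c→7  [2 out]
  7: c→2  c→6  [2 out]
trace reaching 2: tau·c

Answer: DEADLOCK at state 2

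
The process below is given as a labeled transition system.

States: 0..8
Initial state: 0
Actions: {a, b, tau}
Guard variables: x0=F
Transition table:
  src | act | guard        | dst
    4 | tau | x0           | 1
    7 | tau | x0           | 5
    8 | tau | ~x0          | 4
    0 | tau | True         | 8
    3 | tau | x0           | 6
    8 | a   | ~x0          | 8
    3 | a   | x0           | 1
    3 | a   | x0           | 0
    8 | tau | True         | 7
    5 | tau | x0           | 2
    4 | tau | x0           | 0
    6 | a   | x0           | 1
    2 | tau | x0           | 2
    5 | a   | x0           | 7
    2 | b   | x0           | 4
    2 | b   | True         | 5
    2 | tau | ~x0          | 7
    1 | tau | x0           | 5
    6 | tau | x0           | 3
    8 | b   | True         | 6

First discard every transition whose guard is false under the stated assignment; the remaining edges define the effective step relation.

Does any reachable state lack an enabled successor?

Answer: DEADLOCK at state 4

Working:
Reach set: {0,4,6,7,8}
  0: tau→8  [1 out]
  4: ∅  [deadlock]
  6: ∅  [deadlock]
  7: ∅  [deadlock]
  8: a→8  b→6  tau→4  tau→7  [4 out]
trace reaching 4: tau·tau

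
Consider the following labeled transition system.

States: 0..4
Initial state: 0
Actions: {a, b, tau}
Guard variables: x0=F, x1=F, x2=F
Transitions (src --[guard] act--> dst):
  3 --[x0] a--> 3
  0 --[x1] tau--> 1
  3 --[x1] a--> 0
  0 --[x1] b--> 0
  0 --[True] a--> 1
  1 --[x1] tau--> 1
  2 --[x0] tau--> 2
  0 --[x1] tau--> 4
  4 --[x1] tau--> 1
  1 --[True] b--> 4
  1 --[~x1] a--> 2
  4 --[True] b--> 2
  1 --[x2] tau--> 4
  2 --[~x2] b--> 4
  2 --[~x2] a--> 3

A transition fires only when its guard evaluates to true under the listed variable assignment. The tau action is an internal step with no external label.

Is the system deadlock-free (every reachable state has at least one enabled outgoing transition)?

Reachable = {0,1,2,3,4}
  0: a→1  [1 exit(s)]
  1: a→2  b→4  [2 exit(s)]
  2: a→3  b→4  [2 exit(s)]
  3: ∅  [STUCK]
  4: b→2  [1 exit(s)]
Path to 3: a·a·a

Answer: DEADLOCK at state 3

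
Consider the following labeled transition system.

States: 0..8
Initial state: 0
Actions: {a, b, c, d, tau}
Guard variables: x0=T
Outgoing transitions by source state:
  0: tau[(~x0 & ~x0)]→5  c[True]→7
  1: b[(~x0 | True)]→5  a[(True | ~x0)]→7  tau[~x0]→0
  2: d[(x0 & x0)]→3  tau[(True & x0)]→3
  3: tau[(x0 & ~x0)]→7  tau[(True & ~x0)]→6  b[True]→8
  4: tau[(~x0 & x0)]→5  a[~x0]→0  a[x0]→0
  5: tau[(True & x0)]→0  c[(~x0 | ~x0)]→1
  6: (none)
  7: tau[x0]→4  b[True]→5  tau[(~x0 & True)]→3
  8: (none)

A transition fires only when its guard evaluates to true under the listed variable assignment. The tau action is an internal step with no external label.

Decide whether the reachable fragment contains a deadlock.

Reachable = {0,4,5,7}
  0: c→7  [1 exit(s)]
  4: a→0  [1 exit(s)]
  5: tau→0  [1 exit(s)]
  7: b→5  tau→4  [2 exit(s)]

Answer: DEADLOCK-FREE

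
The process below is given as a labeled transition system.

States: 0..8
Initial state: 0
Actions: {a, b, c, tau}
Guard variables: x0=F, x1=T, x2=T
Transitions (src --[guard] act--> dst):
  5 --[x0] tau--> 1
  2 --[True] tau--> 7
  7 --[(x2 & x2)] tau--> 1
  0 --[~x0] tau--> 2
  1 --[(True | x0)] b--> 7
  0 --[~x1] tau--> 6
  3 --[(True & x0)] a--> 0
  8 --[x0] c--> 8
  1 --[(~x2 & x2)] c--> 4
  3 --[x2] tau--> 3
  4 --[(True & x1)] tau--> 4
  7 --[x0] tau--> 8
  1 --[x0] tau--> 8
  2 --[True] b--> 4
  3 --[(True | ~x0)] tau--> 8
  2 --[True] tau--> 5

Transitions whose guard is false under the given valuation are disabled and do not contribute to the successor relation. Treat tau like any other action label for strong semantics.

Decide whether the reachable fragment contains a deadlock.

R = {0,1,2,4,5,7}
  0: tau→2  [deg 1]
  1: b→7  [deg 1]
  2: b→4  tau→5  tau→7  [deg 3]
  4: tau→4  [deg 1]
  5: ∅  [deadlock]
  7: tau→1  [deg 1]
witness 5: tau·tau

Answer: DEADLOCK at state 5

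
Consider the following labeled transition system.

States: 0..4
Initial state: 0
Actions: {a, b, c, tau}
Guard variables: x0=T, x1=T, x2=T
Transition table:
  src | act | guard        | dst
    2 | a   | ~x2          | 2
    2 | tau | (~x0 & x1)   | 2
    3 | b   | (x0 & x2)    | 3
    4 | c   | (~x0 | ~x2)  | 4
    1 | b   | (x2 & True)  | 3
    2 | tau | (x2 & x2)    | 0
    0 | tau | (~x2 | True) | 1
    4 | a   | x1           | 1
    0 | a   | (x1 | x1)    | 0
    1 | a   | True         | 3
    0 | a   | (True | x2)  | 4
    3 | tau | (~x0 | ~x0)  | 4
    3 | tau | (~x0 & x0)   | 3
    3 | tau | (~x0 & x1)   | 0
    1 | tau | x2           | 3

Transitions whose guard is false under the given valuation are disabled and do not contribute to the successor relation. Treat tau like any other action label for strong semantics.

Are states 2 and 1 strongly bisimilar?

Refine partition for ~:
  round 0: {{0,1,2,3,4}}
  round 1: {{0},{1},{2},{3},{4}}
Fixed point at round 2; 5 class(es).
[2]={2}  [1]={1}

Answer: NOT BISIMILAR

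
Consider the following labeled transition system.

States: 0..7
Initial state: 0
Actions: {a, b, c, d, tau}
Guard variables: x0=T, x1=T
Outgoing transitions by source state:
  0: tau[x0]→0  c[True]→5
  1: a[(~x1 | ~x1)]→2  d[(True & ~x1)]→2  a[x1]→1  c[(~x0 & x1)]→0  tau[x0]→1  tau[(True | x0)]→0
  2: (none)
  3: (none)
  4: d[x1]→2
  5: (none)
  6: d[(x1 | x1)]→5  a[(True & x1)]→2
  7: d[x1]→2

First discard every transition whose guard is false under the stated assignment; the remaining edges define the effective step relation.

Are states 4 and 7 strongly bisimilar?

Answer: BISIMILAR

Analysis:
Bisimulation quotient by refinement:
  round 0: {{0,1,2,3,4,5,6,7}}
  round 1: {{0},{1},{2,3,5},{4,7},{6}}
5 equivalence class(es) (converged in 2)
class of 4: {4,7}; class of 7: {4,7}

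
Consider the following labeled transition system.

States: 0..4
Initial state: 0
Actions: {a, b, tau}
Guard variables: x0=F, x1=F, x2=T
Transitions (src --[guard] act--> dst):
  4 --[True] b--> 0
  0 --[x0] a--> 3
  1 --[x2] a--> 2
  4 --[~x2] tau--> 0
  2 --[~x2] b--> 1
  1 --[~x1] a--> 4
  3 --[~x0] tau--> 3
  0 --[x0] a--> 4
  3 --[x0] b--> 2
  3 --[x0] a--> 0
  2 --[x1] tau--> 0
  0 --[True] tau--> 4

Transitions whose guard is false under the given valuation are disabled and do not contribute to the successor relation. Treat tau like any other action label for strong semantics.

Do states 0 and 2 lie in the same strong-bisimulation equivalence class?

Bisimulation quotient by refinement:
  π0 = {{0,1,2,3,4}}
  π1 = {{0,3},{1},{2},{4}}
  π2 = {{0},{1},{2},{3},{4}}
Fixed point at round 3; 5 class(es).
0∈{0}, 2∈{2}

Answer: NOT BISIMILAR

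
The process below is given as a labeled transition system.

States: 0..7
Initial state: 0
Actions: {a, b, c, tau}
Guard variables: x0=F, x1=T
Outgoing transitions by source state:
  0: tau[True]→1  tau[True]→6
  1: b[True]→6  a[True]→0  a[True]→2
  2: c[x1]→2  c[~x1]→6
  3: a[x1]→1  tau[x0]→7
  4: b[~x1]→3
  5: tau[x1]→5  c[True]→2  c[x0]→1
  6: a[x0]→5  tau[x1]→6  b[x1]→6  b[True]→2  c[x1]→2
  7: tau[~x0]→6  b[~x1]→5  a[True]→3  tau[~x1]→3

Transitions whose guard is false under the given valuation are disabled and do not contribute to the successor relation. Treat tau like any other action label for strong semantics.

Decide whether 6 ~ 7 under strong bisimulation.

Answer: NOT BISIMILAR

Trace:
Compute ~ classes (split until stable):
  π0 = {{0,1,2,3,4,5,6,7}}
  π1 = {{0},{1},{2},{3},{4},{5},{6},{7}}
stable after 2 split(s): 8 block(s)
6∈{6}, 7∈{7}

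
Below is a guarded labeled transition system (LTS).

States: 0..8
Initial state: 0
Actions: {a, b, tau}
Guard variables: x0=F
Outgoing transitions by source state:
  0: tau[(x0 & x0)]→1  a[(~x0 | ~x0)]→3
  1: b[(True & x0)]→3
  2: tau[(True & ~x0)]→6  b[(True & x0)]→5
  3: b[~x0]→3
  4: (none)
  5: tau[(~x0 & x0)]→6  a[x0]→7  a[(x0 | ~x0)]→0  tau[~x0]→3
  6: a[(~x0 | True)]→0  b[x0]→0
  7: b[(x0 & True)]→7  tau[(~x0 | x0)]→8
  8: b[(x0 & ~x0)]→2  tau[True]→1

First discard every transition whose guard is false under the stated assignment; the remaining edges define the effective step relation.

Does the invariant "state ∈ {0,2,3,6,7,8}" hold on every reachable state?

Inv-set: {0,2,3,6,7,8}
Reach set: {0,3}
  0: safe
  3: safe

Answer: INVARIANT HOLDS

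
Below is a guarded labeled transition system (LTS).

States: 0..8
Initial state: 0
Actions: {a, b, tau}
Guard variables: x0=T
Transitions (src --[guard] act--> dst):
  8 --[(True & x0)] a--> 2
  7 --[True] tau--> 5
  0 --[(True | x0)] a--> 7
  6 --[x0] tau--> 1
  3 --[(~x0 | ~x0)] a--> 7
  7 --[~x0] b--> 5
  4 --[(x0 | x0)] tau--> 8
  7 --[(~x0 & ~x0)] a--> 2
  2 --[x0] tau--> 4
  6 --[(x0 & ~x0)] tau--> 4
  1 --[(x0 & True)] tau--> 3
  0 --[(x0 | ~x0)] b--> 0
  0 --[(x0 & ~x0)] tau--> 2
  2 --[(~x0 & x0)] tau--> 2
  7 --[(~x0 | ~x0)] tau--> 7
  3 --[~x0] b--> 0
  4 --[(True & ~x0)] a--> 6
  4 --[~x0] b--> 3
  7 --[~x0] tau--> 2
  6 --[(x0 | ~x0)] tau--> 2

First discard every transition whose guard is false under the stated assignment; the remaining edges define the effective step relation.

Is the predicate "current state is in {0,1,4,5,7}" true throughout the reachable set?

Allowed set {0,1,4,5,7}
Reach set: {0,5,7}
  0: ✓
  5: ✓
  7: ✓

Answer: INVARIANT HOLDS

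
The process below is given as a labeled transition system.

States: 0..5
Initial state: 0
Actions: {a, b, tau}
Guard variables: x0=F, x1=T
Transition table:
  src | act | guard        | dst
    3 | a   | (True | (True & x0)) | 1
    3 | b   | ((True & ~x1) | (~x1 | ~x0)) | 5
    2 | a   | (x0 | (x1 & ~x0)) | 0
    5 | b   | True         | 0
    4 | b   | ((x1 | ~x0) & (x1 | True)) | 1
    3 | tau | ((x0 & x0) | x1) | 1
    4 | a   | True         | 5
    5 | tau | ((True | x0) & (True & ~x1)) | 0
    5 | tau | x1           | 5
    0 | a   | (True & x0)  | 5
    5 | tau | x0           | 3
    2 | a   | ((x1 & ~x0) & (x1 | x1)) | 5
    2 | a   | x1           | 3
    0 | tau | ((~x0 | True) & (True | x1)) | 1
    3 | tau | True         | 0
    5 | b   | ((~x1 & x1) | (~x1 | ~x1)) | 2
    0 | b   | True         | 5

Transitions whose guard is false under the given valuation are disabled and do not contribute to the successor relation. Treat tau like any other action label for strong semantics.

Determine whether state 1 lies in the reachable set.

13 transition(s) survive guard evaluation.
Layer 0: {0}
Layer 1: {1,5}  total {0,1,5}
Reachable = {0,1,5}
witness 1: tau

Answer: REACHABLE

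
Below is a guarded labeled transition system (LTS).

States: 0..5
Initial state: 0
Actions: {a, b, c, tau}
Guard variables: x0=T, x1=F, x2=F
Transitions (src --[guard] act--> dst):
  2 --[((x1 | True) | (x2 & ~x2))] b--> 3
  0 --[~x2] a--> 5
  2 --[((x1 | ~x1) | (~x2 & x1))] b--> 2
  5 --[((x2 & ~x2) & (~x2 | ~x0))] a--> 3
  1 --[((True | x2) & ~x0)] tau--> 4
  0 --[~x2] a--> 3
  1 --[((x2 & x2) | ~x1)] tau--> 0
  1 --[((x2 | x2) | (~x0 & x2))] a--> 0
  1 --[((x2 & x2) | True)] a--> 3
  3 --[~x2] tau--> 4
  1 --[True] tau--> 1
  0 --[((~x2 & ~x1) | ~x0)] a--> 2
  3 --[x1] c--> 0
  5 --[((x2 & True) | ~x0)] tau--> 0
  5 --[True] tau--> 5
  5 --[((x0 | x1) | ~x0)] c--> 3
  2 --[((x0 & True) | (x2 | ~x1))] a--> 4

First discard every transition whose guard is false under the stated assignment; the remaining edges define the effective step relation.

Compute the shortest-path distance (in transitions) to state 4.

Answer: 2

Trace:
BFS to 4:
  Layer 0: {0}
  Layer 1: {2,3,5}
  Layer 2: {4}
first hit 4 at d=2 via a·a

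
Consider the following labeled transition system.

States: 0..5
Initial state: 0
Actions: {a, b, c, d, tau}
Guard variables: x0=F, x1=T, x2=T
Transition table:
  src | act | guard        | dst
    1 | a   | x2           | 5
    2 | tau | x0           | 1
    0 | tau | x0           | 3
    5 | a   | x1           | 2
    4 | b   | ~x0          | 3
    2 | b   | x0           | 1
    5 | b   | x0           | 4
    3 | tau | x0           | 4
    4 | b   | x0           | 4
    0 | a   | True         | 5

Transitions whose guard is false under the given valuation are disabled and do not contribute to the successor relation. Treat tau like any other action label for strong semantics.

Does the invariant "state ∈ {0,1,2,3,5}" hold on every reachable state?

Answer: INVARIANT HOLDS

Trace:
Allowed set {0,1,2,3,5}
Reach set: {0,2,5}
  0: safe
  2: safe
  5: safe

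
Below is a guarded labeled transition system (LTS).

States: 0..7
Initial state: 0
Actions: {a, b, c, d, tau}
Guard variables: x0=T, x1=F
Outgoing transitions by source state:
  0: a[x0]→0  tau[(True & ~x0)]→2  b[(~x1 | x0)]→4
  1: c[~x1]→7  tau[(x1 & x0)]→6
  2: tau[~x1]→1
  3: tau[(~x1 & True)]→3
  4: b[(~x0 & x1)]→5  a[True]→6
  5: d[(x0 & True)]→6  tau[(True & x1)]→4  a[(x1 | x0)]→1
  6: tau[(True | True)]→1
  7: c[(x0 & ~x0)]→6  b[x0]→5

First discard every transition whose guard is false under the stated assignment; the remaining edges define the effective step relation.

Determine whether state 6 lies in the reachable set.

Answer: REACHABLE

Trace:
10 transition(s) survive guard evaluation.
Layer 0: {0}
Layer 1: {4}  now seen {0,4}
Layer 2: {6}  now seen {0,4,6}
Layer 3: {1}  now seen {0,1,4,6}
Layer 4: {7}  now seen {0,1,4,6,7}
Layer 5: {5}  now seen {0,1,4,5,6,7}
Reachable = {0,1,4,5,6,7}
trace reaching 6: b·a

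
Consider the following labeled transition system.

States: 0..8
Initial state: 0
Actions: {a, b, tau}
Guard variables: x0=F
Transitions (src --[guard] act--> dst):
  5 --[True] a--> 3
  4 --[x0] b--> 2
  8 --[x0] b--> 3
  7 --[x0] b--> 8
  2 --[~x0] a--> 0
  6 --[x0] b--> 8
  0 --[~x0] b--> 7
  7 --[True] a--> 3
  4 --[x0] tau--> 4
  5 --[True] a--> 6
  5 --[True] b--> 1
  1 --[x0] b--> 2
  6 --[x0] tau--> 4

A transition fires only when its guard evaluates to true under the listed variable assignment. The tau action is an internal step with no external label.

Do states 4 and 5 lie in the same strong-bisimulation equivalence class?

Answer: NOT BISIMILAR

Analysis:
Compute ~ classes (split until stable):
  π0 = {{0,1,2,3,4,5,6,7,8}}
  π1 = {{0},{1,3,4,6,8},{2,7},{5}}
  π2 = {{0},{1,3,4,6,8},{2},{5},{7}}
stable after 3 split(s): 5 block(s)
[4]={1,3,4,6,8}  [5]={5}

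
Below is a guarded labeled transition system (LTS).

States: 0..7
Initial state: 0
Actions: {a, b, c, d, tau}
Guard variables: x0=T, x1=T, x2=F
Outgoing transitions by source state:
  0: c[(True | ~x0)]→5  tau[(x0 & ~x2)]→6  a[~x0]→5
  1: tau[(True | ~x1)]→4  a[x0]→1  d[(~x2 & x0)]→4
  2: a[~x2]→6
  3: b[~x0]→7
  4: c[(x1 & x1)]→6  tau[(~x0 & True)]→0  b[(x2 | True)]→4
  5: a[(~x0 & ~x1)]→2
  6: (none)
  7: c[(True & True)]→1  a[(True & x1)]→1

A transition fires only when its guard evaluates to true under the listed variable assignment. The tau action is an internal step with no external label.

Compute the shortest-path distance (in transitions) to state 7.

Layered search for 7:
  Layer 0: {0}
  Layer 1: {5,6}
7 never appears.

Answer: UNREACHABLE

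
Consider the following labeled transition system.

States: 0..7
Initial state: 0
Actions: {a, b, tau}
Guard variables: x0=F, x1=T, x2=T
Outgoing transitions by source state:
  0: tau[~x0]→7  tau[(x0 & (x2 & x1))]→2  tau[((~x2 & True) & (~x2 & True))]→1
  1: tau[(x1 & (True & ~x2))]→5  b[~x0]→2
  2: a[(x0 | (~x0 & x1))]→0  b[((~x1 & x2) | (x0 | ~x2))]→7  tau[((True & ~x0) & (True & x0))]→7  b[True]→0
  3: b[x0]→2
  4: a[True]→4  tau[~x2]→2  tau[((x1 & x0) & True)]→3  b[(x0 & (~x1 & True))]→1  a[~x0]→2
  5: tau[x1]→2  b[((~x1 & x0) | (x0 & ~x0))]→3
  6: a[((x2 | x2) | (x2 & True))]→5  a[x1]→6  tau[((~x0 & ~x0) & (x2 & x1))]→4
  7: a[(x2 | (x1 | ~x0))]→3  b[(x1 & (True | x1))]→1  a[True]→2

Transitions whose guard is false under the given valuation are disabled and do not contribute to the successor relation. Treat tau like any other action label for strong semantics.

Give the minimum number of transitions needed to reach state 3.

Answer: 2

Analysis:
Breadth-first toward 3:
  Layer 0: {0}
  Layer 1: {7}
  Layer 2: {1,2,3}
3 enters at depth 2; path tau·a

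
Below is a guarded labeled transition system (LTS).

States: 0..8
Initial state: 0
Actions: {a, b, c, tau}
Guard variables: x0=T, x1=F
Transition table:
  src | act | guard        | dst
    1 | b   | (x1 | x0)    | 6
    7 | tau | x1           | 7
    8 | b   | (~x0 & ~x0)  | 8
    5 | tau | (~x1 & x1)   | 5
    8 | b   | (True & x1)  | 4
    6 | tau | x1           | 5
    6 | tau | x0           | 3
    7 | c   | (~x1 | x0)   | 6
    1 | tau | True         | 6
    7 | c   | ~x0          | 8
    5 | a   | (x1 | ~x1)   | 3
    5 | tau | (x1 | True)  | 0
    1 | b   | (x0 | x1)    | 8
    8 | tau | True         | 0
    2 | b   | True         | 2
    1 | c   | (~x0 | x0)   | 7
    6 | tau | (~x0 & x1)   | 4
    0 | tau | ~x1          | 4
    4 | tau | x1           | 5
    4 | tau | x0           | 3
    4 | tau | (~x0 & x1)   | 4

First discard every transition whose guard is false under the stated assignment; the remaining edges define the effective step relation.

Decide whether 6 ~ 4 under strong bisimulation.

Refine partition for ~:
  π0 = {{0,1,2,3,4,5,6,7,8}}
  π1 = {{0,4,6,8},{1},{2},{3},{5},{7}}
  π2 = {{0,8},{1},{2},{3},{4,6},{5},{7}}
  π3 = {{0},{1},{2},{3},{4,6},{5},{7},{8}}
stable after 4 split(s): 8 block(s)
class of 6: {4,6}; class of 4: {4,6}

Answer: BISIMILAR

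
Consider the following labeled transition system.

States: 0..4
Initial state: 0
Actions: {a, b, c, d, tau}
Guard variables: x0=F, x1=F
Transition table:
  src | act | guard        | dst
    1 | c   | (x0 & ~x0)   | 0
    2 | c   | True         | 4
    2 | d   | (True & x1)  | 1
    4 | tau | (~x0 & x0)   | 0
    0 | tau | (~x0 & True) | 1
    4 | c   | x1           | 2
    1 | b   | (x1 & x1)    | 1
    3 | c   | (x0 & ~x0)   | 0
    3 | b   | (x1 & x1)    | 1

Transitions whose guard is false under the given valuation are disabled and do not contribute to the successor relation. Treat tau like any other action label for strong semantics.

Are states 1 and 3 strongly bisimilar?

Answer: BISIMILAR

Trace:
Bisimulation quotient by refinement:
  P[0] = {{0,1,2,3,4}}
  P[1] = {{0},{1,3,4},{2}}
3 equivalence class(es) (converged in 2)
class of 1: {1,3,4}; class of 3: {1,3,4}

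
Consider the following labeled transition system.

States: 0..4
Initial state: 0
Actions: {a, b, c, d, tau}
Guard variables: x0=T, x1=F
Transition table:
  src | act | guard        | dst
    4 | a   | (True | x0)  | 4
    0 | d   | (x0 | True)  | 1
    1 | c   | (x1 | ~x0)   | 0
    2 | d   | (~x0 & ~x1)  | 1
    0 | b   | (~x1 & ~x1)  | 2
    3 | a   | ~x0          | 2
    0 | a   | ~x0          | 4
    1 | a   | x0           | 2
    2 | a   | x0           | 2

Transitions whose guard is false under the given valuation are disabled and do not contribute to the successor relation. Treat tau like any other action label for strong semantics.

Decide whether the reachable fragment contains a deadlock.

R = {0,1,2}
  0: b→2  d→1  [2 exit(s)]
  1: a→2  [1 exit(s)]
  2: a→2  [1 exit(s)]

Answer: DEADLOCK-FREE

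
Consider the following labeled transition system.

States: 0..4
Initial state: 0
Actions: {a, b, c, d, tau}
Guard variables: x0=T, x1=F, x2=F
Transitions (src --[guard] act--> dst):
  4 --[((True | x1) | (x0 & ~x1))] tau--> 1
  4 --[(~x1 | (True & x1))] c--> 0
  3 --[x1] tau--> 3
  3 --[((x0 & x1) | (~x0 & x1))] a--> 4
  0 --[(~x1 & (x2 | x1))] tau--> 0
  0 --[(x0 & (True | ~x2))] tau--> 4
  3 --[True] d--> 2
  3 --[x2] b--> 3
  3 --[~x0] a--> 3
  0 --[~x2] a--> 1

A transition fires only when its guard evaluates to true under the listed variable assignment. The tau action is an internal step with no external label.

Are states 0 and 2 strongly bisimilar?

Answer: NOT BISIMILAR

Trace:
Refine partition for ~:
  round 0: {{0,1,2,3,4}}
  round 1: {{0},{1,2},{3},{4}}
stable after 2 split(s): 4 block(s)
class of 0: {0}; class of 2: {1,2}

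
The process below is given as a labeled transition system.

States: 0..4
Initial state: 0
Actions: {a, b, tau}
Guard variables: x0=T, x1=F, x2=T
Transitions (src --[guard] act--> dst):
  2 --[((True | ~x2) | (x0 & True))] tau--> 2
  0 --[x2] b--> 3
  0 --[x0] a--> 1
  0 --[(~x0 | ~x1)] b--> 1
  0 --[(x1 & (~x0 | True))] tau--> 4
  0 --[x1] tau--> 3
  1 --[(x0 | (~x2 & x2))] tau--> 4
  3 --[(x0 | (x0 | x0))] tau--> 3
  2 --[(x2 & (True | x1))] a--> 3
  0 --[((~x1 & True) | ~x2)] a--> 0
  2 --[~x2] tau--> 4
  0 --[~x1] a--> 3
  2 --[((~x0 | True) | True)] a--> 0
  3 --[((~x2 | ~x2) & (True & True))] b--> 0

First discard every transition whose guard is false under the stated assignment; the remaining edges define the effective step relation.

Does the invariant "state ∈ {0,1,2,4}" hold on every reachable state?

Safe = {0,1,2,4}
R = {0,1,3,4}
  0: ✓
  1: ✓
  3: outside
  4: ✓
reach 3 via b — violates

Answer: INVARIANT VIOLATED at state 3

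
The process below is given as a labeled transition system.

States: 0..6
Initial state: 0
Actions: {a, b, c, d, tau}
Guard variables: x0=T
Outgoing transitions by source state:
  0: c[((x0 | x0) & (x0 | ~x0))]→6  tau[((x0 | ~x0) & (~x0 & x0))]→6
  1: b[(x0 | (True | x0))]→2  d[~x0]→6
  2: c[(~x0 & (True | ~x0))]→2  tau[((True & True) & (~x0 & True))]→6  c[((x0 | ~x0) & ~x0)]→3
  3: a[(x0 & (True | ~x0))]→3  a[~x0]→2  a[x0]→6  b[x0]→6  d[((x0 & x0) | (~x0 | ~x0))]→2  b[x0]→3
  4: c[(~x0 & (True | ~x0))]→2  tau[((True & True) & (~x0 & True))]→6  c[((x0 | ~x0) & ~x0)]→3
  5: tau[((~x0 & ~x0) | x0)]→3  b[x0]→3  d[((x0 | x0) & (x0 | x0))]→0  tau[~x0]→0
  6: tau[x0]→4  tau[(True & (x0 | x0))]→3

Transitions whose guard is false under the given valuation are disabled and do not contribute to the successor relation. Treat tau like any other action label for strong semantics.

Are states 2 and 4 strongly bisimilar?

Answer: BISIMILAR

Analysis:
Bisimulation quotient by refinement:
  P[0] = {{0,1,2,3,4,5,6}}
  P[1] = {{0},{1},{2,4},{3},{5},{6}}
stable after 2 split(s): 6 block(s)
[2]={2,4}  [4]={2,4}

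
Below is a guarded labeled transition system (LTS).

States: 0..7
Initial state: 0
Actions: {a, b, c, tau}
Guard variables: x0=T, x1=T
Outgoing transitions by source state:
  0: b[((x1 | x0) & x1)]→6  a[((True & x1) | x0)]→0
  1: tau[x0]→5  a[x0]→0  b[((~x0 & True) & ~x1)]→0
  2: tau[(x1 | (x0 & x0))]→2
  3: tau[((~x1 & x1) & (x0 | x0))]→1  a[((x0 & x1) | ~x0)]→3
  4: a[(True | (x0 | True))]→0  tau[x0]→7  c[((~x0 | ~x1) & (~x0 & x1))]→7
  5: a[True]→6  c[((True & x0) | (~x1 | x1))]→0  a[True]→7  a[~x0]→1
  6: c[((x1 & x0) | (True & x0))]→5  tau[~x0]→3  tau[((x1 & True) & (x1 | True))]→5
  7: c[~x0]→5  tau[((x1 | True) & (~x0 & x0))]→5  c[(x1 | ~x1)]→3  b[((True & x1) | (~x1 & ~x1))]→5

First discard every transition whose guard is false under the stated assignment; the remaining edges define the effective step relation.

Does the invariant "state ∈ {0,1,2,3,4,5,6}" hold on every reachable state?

Answer: INVARIANT VIOLATED at state 7

Working:
Inv-set: {0,1,2,3,4,5,6}
Reach set: {0,3,5,6,7}
  0: safe
  3: safe
  5: safe
  6: safe
  7: outside
reach 7 via b·c·a — violates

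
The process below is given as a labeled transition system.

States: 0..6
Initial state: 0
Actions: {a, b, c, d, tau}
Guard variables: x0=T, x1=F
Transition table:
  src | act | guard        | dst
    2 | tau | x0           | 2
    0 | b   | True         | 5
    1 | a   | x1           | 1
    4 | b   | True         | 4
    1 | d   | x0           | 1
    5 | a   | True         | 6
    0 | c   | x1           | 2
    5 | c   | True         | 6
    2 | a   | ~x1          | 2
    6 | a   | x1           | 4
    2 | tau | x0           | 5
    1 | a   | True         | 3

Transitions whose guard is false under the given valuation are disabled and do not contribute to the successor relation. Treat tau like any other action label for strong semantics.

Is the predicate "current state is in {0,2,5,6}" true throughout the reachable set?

Allowed set {0,2,5,6}
Reach set: {0,5,6}
  0: ✓
  5: ✓
  6: ✓

Answer: INVARIANT HOLDS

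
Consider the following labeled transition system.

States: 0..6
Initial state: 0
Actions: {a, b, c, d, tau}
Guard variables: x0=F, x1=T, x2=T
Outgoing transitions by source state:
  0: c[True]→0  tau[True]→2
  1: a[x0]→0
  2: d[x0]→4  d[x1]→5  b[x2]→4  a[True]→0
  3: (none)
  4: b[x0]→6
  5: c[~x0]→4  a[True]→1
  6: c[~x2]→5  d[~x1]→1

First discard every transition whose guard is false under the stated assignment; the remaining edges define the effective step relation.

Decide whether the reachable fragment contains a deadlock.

Reachable = {0,1,2,4,5}
  0: c→0  tau→2  [2 out]
  1: ∅  [no exit]
  2: a→0  b→4  d→5  [3 out]
  4: ∅  [no exit]
  5: a→1  c→4  [2 out]
trace reaching 1: tau·d·a

Answer: DEADLOCK at state 1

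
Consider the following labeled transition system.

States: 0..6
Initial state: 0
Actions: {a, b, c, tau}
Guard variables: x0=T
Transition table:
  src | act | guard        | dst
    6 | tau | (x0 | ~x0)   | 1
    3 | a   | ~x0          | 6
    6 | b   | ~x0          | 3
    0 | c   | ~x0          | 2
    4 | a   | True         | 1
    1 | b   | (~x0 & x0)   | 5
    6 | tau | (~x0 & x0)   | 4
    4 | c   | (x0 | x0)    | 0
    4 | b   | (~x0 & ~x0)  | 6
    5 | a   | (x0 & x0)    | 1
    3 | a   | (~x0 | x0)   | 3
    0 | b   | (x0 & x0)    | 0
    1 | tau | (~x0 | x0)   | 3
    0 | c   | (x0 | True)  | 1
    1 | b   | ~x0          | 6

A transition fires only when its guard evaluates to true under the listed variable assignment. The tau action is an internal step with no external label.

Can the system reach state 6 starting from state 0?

Answer: UNREACHABLE

Trace:
After dropping false guards: 8 live edges.
Layer 0: {0}
Layer 1: {1}  now seen {0,1}
Layer 2: {3}  now seen {0,1,3}
R = {0,1,3}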